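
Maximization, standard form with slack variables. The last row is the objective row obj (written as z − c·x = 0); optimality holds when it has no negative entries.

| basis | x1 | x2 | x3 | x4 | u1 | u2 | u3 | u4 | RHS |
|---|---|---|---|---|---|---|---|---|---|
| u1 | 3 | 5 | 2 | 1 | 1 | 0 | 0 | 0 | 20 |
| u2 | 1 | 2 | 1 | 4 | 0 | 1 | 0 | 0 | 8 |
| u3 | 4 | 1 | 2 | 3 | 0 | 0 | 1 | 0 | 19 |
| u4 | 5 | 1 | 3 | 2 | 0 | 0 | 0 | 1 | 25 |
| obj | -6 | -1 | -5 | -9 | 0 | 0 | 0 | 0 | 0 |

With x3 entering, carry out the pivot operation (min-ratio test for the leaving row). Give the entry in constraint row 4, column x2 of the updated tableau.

Ratio test on column x3 — row 1: 20/2 = 10; row 2: 8/1 = 8; row 3: 19/2 = 19/2; row 4: 25/3 = 25/3. Minimum is 8 at row 2 (u2 leaves); pivot element 1.
Divide row 2 by 1; eliminate column x3 from the other rows.
Row 4 update in column x2: 1 − 3·2 = -5.

-5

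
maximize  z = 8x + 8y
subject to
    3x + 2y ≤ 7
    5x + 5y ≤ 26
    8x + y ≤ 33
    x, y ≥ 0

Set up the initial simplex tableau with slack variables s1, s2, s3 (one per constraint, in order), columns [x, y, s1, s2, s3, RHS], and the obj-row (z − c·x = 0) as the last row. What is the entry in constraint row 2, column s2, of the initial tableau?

Slack s2 belongs to constraint 2; its column is the unit vector e_2, so the entry in row 2 is 1.

1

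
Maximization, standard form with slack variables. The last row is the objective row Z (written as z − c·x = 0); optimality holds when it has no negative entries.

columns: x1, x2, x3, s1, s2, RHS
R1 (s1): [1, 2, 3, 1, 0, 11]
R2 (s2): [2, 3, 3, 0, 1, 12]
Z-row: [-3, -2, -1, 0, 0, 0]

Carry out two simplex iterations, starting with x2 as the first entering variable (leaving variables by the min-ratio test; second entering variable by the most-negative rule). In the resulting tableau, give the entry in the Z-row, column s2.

Ratio test on column x2 — row 1: 11/2 = 11/2; row 2: 12/3 = 4. Minimum is 4 at row 2 (s2 leaves); pivot element 3.
Divide row 2 by 3; eliminate column x2 from the other rows.
Second iteration: most negative Z-row entry is -5/3 in column x1, so x1 enters.
Ratio test on column x1 — row 1: entry -1/3 ≤ 0; row 2: 4/(2/3) = 6. Minimum is 6 at row 2 (x2 leaves); pivot element 2/3.
Divide row 2 by 2/3; eliminate column x1 from the other rows.
After both pivots, the entry at the Z-row, column s2 is 3/2.

3/2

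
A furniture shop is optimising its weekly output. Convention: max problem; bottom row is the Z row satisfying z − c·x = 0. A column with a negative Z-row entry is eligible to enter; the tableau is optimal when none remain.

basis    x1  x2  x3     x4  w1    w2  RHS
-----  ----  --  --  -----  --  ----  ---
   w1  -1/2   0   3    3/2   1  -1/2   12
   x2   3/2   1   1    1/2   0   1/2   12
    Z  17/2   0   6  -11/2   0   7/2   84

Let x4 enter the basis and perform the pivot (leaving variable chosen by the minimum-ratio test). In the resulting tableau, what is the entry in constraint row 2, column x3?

0

Ratio test on column x4 — row 1: 12/(3/2) = 8; row 2: 12/(1/2) = 24. Minimum is 8 at row 1 (w1 leaves); pivot element 3/2.
Divide row 1 by 3/2; eliminate column x4 from the other rows.
Row 2 update in column x3: 1 − (1/2)·2 = 0.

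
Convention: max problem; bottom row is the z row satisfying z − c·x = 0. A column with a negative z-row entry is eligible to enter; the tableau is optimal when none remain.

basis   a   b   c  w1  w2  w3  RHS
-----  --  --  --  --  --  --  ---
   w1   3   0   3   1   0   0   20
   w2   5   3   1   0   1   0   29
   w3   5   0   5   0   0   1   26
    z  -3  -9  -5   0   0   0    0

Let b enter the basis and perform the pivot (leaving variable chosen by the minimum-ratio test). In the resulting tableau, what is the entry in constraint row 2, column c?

1/3

Ratio test on column b — row 1: entry 0 ≤ 0; row 2: 29/3 = 29/3; row 3: entry 0 ≤ 0. Minimum is 29/3 at row 2 (w2 leaves); pivot element 3.
Divide row 2 by 3; eliminate column b from the other rows.
In the new row 2, the c entry is the old entry divided by the pivot: 1/3 = 1/3.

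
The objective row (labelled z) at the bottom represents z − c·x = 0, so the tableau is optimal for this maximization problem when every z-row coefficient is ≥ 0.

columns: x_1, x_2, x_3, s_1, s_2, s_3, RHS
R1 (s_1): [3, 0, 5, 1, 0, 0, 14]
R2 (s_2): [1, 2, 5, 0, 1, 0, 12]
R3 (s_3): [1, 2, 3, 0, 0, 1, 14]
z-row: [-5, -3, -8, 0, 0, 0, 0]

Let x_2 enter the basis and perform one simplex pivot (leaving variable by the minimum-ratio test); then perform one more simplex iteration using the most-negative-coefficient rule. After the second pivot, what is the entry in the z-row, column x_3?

16/3

Ratio test on column x_2 — row 1: entry 0 ≤ 0; row 2: 12/2 = 6; row 3: 14/2 = 7. Minimum is 6 at row 2 (s_2 leaves); pivot element 2.
Divide row 2 by 2; eliminate column x_2 from the other rows.
Second iteration: most negative z-row entry is -7/2 in column x_1, so x_1 enters.
Ratio test on column x_1 — row 1: 14/3 = 14/3; row 2: 6/(1/2) = 12; row 3: entry 0 ≤ 0. Minimum is 14/3 at row 1 (s_1 leaves); pivot element 3.
Divide row 1 by 3; eliminate column x_1 from the other rows.
After both pivots, the entry at the z-row, column x_3 is 16/3.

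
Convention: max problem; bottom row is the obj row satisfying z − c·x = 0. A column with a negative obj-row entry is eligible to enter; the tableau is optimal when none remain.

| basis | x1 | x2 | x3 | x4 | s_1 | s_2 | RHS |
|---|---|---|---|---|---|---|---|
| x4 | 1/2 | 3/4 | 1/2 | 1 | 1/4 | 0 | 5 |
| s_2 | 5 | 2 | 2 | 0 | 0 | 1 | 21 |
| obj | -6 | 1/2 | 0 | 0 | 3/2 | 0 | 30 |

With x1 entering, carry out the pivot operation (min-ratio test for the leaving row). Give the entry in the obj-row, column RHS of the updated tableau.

276/5

Ratio test on column x1 — row 1: 5/(1/2) = 10; row 2: 21/5 = 21/5. Minimum is 21/5 at row 2 (s_2 leaves); pivot element 5.
Divide row 2 by 5; eliminate column x1 from the other rows.
obj-row update in column RHS: 30 − (-6)·(21/5) = 276/5.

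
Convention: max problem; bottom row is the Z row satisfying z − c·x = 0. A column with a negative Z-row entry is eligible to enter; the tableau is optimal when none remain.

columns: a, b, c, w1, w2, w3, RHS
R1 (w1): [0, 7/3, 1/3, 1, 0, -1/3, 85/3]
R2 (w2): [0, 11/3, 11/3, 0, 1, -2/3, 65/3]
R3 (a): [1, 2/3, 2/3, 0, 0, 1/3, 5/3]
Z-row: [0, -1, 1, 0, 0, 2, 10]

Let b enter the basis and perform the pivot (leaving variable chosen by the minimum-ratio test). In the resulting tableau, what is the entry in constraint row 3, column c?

1

Ratio test on column b — row 1: (85/3)/(7/3) = 85/7; row 2: (65/3)/(11/3) = 65/11; row 3: (5/3)/(2/3) = 5/2. Minimum is 5/2 at row 3 (a leaves); pivot element 2/3.
Divide row 3 by 2/3; eliminate column b from the other rows.
In the new row 3, the c entry is the old entry divided by the pivot: (2/3)/(2/3) = 1.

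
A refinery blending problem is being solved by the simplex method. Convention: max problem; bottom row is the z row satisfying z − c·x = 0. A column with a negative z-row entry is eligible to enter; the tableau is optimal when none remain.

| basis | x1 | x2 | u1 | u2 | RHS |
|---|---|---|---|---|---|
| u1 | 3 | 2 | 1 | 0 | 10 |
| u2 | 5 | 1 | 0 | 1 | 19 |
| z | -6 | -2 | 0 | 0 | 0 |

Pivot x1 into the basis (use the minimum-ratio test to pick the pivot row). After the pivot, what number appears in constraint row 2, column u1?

-5/3

Ratio test on column x1 — row 1: 10/3 = 10/3; row 2: 19/5 = 19/5. Minimum is 10/3 at row 1 (u1 leaves); pivot element 3.
Divide row 1 by 3; eliminate column x1 from the other rows.
Row 2 update in column u1: 0 − 5·(1/3) = -5/3.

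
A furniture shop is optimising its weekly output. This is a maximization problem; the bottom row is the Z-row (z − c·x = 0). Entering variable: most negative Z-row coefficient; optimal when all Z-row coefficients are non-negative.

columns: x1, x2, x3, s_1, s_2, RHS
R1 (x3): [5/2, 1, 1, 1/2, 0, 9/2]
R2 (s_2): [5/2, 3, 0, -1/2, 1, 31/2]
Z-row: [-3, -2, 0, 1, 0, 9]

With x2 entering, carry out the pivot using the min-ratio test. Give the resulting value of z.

Ratio test on column x2 — row 1: (9/2)/1 = 9/2; row 2: (31/2)/3 = 31/6. Minimum is 9/2 at row 1 (x3 leaves); pivot element 1.
Pivot on row 1; the Z-row RHS becomes 9 − (-2)·(9/2) = 18.

18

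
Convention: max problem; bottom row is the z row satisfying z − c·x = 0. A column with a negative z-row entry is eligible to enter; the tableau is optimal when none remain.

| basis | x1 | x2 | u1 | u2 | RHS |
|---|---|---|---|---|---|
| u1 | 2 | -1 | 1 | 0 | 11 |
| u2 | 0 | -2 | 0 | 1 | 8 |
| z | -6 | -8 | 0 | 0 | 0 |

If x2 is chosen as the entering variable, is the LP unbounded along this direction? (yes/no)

yes

Every constraint-row entry in column x2 is ≤ 0, so increasing x2 is unbounded.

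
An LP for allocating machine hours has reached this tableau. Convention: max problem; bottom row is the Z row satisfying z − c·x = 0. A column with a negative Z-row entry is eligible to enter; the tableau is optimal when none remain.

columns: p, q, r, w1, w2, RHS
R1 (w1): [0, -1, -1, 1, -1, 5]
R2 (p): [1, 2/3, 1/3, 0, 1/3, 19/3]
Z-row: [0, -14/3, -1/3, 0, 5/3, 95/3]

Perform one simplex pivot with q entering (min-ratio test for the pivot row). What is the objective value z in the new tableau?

76

Ratio test on column q — row 1: entry -1 ≤ 0; row 2: (19/3)/(2/3) = 19/2. Minimum is 19/2 at row 2 (p leaves); pivot element 2/3.
Pivot on row 2; the Z-row RHS becomes 95/3 − (-14/3)·(19/2) = 76.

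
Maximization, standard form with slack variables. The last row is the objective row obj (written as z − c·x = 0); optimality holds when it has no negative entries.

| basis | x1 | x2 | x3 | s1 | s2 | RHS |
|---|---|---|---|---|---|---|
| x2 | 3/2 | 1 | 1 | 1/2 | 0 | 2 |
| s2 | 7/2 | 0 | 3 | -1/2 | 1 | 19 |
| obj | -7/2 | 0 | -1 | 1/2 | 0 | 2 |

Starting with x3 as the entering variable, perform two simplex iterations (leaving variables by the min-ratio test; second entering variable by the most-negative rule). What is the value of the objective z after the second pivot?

20/3

Ratio test on column x3 — row 1: 2/1 = 2; row 2: 19/3 = 19/3. Minimum is 2 at row 1 (x2 leaves); pivot element 1.
Pivot on row 1; the obj-row RHS becomes 2 − (-1)·2 = 4.
Next entering variable (most negative obj-row entry -2): x1.
Ratio test on column x1 — row 1: 2/(3/2) = 4/3; row 2: entry -1 ≤ 0. Minimum is 4/3 at row 1 (x3 leaves); pivot element 3/2.
After the second pivot the obj-row RHS is 4 − (-2)·(4/3) = 20/3.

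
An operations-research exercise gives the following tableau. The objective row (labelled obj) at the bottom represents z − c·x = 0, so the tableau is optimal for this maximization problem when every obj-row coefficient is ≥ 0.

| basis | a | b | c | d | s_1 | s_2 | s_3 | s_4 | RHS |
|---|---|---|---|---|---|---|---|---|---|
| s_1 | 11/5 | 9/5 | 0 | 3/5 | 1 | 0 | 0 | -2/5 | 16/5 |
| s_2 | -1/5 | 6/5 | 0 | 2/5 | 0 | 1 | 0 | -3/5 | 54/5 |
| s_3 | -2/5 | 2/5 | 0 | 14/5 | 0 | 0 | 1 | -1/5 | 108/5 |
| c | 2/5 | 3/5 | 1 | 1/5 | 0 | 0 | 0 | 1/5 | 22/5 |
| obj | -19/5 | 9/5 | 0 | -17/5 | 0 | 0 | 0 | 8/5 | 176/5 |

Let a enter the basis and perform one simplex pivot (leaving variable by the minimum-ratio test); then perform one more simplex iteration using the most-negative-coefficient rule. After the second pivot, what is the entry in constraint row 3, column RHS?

Ratio test on column a — row 1: (16/5)/(11/5) = 16/11; row 2: entry -1/5 ≤ 0; row 3: entry -2/5 ≤ 0; row 4: (22/5)/(2/5) = 11. Minimum is 16/11 at row 1 (s_1 leaves); pivot element 11/5.
Divide row 1 by 11/5; eliminate column a from the other rows.
Second iteration: most negative obj-row entry is -26/11 in column d, so d enters.
Ratio test on column d — row 1: (16/11)/(3/11) = 16/3; row 2: (122/11)/(5/11) = 122/5; row 3: (244/11)/(32/11) = 61/8; row 4: (42/11)/(1/11) = 42. Minimum is 16/3 at row 1 (a leaves); pivot element 3/11.
Divide row 1 by 3/11; eliminate column d from the other rows.
After both pivots, the entry at constraint row 3, column RHS is 20/3.

20/3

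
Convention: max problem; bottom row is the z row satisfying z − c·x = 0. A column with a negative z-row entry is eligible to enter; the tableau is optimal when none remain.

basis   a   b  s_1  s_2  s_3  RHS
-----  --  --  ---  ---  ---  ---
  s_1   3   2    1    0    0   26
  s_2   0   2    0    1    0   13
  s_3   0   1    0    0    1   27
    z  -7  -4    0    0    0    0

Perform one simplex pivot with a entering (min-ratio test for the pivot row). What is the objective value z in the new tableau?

182/3

Ratio test on column a — row 1: 26/3 = 26/3; row 2: entry 0 ≤ 0; row 3: entry 0 ≤ 0. Minimum is 26/3 at row 1 (s_1 leaves); pivot element 3.
Pivot on row 1; the z-row RHS becomes 0 − (-7)·(26/3) = 182/3.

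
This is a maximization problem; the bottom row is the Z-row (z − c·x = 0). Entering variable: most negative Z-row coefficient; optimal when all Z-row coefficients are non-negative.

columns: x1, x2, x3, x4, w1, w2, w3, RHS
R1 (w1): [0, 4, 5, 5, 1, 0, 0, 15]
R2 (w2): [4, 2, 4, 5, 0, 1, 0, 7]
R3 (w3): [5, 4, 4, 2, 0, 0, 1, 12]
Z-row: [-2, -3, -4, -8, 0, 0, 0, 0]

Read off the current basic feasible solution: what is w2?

w2 is basic (row 2); its value is the RHS of that row, 7.

7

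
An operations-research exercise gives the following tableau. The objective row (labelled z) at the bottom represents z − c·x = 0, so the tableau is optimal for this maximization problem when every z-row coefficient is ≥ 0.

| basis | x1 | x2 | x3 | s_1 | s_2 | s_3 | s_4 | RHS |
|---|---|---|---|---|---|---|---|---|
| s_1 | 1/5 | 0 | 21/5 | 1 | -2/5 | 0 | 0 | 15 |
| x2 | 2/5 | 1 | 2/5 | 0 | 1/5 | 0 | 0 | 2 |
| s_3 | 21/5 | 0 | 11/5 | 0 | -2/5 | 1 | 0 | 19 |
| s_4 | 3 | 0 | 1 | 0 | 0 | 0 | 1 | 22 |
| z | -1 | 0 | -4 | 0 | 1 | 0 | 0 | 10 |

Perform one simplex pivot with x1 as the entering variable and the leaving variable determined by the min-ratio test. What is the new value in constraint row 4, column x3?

-4/7

Ratio test on column x1 — row 1: 15/(1/5) = 75; row 2: 2/(2/5) = 5; row 3: 19/(21/5) = 95/21; row 4: 22/3 = 22/3. Minimum is 95/21 at row 3 (s_3 leaves); pivot element 21/5.
Divide row 3 by 21/5; eliminate column x1 from the other rows.
Row 4 update in column x3: 1 − 3·(11/21) = -4/7.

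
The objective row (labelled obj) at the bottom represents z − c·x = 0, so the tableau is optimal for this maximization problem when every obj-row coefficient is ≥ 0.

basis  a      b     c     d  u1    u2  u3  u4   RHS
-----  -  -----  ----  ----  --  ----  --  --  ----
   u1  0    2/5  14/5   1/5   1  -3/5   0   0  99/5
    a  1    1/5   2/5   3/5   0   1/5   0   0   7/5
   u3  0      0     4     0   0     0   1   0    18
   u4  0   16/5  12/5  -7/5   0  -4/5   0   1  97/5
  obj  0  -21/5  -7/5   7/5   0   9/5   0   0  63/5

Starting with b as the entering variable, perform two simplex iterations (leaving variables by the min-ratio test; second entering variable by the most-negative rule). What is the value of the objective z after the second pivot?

420/11

Ratio test on column b — row 1: (99/5)/(2/5) = 99/2; row 2: (7/5)/(1/5) = 7; row 3: entry 0 ≤ 0; row 4: (97/5)/(16/5) = 97/16. Minimum is 97/16 at row 4 (u4 leaves); pivot element 16/5.
Pivot on row 4; the obj-row RHS becomes 63/5 − (-21/5)·(97/16) = 609/16.
Next entering variable (most negative obj-row entry -7/16): d.
Ratio test on column d — row 1: (139/8)/(3/8) = 139/3; row 2: (3/16)/(11/16) = 3/11; row 3: entry 0 ≤ 0; row 4: entry -7/16 ≤ 0. Minimum is 3/11 at row 2 (a leaves); pivot element 11/16.
After the second pivot the obj-row RHS is 609/16 − (-7/16)·(3/11) = 420/11.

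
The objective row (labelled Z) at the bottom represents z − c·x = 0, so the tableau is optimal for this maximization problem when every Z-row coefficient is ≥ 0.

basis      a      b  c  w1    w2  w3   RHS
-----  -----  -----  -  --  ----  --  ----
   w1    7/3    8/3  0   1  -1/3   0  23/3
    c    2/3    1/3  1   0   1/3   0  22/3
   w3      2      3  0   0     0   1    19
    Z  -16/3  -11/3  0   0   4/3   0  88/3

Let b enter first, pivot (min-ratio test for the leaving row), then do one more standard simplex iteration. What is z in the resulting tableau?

328/7

Ratio test on column b — row 1: (23/3)/(8/3) = 23/8; row 2: (22/3)/(1/3) = 22; row 3: 19/3 = 19/3. Minimum is 23/8 at row 1 (w1 leaves); pivot element 8/3.
Pivot on row 1; the Z-row RHS becomes 88/3 − (-11/3)·(23/8) = 319/8.
Next entering variable (most negative Z-row entry -17/8): a.
Ratio test on column a — row 1: (23/8)/(7/8) = 23/7; row 2: (51/8)/(3/8) = 17; row 3: entry -5/8 ≤ 0. Minimum is 23/7 at row 1 (b leaves); pivot element 7/8.
After the second pivot the Z-row RHS is 319/8 − (-17/8)·(23/7) = 328/7.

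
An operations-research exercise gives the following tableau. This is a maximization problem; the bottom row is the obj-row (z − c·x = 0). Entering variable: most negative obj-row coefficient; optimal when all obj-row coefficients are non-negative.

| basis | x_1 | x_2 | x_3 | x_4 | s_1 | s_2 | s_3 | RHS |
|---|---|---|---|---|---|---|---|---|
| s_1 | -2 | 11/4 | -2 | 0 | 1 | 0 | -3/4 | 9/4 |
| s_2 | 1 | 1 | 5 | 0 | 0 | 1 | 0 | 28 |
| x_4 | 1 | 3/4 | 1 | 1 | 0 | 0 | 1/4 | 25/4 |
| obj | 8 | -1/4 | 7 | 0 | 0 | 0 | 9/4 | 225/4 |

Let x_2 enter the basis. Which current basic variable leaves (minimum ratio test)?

Column x_2 entries and ratios — s_1: (9/4)/(11/4) = 9/11; s_2: 28/1 = 28; x_4: (25/4)/(3/4) = 25/3.
Smallest ratio is 9/11 in the row of s_1, so s_1 leaves.

s_1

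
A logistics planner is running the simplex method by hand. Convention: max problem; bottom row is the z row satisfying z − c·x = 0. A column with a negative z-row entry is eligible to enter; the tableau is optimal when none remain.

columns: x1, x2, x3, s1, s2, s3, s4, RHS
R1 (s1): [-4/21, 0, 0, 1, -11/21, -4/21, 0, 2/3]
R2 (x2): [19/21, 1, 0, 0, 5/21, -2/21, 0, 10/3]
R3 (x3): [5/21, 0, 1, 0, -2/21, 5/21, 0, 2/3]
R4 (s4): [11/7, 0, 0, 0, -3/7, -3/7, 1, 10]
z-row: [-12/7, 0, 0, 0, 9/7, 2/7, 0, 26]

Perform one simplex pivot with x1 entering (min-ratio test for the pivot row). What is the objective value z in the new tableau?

154/5

Ratio test on column x1 — row 1: entry -4/21 ≤ 0; row 2: (10/3)/(19/21) = 70/19; row 3: (2/3)/(5/21) = 14/5; row 4: 10/(11/7) = 70/11. Minimum is 14/5 at row 3 (x3 leaves); pivot element 5/21.
Pivot on row 3; the z-row RHS becomes 26 − (-12/7)·(14/5) = 154/5.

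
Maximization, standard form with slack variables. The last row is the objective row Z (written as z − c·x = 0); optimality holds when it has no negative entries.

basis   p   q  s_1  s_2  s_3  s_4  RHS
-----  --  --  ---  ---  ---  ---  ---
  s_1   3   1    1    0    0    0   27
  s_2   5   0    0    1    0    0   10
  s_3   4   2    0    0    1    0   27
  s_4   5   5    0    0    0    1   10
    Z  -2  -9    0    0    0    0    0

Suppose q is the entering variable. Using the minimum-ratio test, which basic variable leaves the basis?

s_4

Column q entries and ratios — s_1: 27/1 = 27; s_2: 0 ≤ 0, skip; s_3: 27/2 = 27/2; s_4: 10/5 = 2.
Smallest ratio is 2 in the row of s_4, so s_4 leaves.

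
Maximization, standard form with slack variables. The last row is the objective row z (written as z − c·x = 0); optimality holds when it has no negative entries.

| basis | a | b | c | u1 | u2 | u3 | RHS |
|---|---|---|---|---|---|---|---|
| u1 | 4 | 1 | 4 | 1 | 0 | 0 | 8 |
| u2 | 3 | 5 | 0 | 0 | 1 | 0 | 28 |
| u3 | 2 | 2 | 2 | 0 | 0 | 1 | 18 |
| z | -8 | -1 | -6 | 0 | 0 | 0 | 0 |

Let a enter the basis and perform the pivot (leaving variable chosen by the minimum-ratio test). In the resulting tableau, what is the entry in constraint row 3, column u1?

Ratio test on column a — row 1: 8/4 = 2; row 2: 28/3 = 28/3; row 3: 18/2 = 9. Minimum is 2 at row 1 (u1 leaves); pivot element 4.
Divide row 1 by 4; eliminate column a from the other rows.
Row 3 update in column u1: 0 − 2·(1/4) = -1/2.

-1/2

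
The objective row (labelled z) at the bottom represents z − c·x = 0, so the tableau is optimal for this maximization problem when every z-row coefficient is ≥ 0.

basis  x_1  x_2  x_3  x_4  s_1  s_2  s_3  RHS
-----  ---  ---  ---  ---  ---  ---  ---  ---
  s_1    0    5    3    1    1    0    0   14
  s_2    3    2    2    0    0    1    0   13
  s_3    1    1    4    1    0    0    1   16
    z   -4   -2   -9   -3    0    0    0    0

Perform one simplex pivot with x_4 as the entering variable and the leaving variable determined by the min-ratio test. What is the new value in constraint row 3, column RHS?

2

Ratio test on column x_4 — row 1: 14/1 = 14; row 2: entry 0 ≤ 0; row 3: 16/1 = 16. Minimum is 14 at row 1 (s_1 leaves); pivot element 1.
Divide row 1 by 1; eliminate column x_4 from the other rows.
Row 3 update in column RHS: 16 − 1·14 = 2.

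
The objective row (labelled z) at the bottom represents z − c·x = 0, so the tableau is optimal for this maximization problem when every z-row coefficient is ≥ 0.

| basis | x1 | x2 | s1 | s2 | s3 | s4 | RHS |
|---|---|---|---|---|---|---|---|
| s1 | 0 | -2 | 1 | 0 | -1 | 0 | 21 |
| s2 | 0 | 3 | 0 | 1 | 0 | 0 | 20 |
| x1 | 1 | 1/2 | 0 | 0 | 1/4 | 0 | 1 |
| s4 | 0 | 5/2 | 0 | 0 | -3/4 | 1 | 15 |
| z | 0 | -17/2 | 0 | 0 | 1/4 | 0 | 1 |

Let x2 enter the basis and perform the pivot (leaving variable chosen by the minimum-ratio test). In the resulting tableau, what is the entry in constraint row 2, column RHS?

Ratio test on column x2 — row 1: entry -2 ≤ 0; row 2: 20/3 = 20/3; row 3: 1/(1/2) = 2; row 4: 15/(5/2) = 6. Minimum is 2 at row 3 (x1 leaves); pivot element 1/2.
Divide row 3 by 1/2; eliminate column x2 from the other rows.
Row 2 update in column RHS: 20 − 3·2 = 14.

14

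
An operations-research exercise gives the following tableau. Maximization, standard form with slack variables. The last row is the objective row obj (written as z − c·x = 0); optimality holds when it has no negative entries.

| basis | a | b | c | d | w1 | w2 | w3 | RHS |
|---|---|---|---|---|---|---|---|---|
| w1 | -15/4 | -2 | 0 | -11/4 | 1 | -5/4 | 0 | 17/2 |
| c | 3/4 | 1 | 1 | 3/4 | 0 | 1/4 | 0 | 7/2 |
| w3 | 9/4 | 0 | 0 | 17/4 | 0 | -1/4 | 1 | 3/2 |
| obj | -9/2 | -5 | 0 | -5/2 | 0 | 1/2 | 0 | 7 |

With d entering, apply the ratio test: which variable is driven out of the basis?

Column d entries and ratios — w1: -11/4 ≤ 0, skip; c: (7/2)/(3/4) = 14/3; w3: (3/2)/(17/4) = 6/17.
Smallest ratio is 6/17 in the row of w3, so w3 leaves.

w3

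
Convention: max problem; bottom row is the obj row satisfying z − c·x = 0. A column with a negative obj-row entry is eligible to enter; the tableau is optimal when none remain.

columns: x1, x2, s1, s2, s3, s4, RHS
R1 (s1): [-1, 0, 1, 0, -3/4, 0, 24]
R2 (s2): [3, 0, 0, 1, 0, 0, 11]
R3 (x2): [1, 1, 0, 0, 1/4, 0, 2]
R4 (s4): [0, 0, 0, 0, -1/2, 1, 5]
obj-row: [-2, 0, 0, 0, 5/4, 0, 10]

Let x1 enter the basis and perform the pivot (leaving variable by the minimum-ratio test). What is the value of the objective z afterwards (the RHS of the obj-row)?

Ratio test on column x1 — row 1: entry -1 ≤ 0; row 2: 11/3 = 11/3; row 3: 2/1 = 2; row 4: entry 0 ≤ 0. Minimum is 2 at row 3 (x2 leaves); pivot element 1.
Pivot on row 3; the obj-row RHS becomes 10 − (-2)·2 = 14.

14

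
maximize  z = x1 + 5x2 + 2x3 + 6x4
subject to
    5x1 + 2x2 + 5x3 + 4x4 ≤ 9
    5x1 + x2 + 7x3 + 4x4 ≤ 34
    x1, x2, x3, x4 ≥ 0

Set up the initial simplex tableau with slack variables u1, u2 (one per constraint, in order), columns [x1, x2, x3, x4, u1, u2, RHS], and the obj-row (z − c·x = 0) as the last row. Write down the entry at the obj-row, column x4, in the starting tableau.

The obj-row carries the negated objective coefficients: the x4 entry is -6.

-6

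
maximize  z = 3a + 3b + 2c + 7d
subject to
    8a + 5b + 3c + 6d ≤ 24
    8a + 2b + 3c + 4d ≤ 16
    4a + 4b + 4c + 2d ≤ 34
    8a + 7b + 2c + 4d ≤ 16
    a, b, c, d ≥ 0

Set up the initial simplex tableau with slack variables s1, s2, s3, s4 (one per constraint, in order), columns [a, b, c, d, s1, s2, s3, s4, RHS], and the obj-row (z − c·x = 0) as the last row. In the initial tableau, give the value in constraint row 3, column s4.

0

Slack s4 belongs to constraint 4; its column is the unit vector e_4, so the entry in row 3 is 0.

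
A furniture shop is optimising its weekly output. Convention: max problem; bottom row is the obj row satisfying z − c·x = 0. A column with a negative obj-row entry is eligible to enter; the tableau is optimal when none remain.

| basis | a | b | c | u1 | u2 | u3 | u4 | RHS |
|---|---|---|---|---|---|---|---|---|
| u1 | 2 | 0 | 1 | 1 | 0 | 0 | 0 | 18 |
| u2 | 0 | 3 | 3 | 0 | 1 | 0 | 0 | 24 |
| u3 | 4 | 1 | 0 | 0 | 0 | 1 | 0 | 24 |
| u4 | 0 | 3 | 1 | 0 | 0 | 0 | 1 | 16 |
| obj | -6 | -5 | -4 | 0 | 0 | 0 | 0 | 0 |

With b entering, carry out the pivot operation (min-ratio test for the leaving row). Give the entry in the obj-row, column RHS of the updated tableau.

80/3

Ratio test on column b — row 1: entry 0 ≤ 0; row 2: 24/3 = 8; row 3: 24/1 = 24; row 4: 16/3 = 16/3. Minimum is 16/3 at row 4 (u4 leaves); pivot element 3.
Divide row 4 by 3; eliminate column b from the other rows.
obj-row update in column RHS: 0 − (-5)·(16/3) = 80/3.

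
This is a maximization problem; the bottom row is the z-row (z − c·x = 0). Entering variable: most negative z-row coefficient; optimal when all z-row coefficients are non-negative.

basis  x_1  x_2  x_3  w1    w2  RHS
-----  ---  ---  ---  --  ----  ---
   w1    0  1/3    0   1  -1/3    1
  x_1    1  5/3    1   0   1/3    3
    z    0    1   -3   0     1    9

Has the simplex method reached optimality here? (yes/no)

The z-row has a negative entry -3 in column x_3, so it is not optimal.

no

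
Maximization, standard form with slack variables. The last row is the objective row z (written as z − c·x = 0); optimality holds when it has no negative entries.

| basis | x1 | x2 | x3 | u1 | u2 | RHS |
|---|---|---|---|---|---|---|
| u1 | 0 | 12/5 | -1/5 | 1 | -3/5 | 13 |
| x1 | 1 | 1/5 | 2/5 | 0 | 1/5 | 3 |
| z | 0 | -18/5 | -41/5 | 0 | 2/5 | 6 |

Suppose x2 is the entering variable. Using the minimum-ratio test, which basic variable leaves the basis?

Column x2 entries and ratios — u1: 13/(12/5) = 65/12; x1: 3/(1/5) = 15.
Smallest ratio is 65/12 in the row of u1, so u1 leaves.

u1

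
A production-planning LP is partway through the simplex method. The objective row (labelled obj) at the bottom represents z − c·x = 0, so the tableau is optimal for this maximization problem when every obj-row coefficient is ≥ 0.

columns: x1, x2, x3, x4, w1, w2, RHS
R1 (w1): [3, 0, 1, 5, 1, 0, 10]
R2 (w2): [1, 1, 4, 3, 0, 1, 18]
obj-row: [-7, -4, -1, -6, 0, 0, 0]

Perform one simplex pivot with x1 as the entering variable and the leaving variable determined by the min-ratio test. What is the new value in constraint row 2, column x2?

1

Ratio test on column x1 — row 1: 10/3 = 10/3; row 2: 18/1 = 18. Minimum is 10/3 at row 1 (w1 leaves); pivot element 3.
Divide row 1 by 3; eliminate column x1 from the other rows.
Row 2 update in column x2: 1 − 1·0 = 1.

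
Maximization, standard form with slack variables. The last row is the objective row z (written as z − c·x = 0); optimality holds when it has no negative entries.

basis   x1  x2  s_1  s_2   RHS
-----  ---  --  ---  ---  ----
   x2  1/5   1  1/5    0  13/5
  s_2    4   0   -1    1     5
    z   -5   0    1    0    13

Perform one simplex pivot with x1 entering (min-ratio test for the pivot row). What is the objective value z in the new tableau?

Ratio test on column x1 — row 1: (13/5)/(1/5) = 13; row 2: 5/4 = 5/4. Minimum is 5/4 at row 2 (s_2 leaves); pivot element 4.
Pivot on row 2; the z-row RHS becomes 13 − (-5)·(5/4) = 77/4.

77/4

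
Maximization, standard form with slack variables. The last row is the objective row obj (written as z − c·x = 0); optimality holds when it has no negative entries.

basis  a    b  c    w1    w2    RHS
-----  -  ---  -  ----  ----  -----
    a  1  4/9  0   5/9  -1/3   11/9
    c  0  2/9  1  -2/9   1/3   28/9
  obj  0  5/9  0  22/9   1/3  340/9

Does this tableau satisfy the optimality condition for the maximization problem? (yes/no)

Every obj-row coefficient is ≥ 0, so the tableau is optimal.

yes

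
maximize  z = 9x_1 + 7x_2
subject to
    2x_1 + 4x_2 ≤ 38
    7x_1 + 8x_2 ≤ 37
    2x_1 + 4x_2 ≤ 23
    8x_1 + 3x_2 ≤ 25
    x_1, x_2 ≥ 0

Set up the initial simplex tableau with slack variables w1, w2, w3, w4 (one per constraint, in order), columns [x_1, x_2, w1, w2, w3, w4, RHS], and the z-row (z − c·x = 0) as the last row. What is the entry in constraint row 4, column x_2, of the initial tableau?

Constraint 4 has coefficient 3 on x_2.

3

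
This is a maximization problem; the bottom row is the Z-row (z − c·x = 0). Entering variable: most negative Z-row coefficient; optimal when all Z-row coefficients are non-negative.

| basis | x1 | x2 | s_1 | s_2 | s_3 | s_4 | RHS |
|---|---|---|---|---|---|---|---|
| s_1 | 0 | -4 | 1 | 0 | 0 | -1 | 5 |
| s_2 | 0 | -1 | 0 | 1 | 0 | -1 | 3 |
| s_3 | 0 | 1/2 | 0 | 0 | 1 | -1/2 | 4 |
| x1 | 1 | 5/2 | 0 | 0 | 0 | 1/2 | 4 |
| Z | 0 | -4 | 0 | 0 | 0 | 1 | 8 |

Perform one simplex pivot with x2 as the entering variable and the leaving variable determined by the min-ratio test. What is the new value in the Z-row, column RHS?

72/5

Ratio test on column x2 — row 1: entry -4 ≤ 0; row 2: entry -1 ≤ 0; row 3: 4/(1/2) = 8; row 4: 4/(5/2) = 8/5. Minimum is 8/5 at row 4 (x1 leaves); pivot element 5/2.
Divide row 4 by 5/2; eliminate column x2 from the other rows.
Z-row update in column RHS: 8 − (-4)·(8/5) = 72/5.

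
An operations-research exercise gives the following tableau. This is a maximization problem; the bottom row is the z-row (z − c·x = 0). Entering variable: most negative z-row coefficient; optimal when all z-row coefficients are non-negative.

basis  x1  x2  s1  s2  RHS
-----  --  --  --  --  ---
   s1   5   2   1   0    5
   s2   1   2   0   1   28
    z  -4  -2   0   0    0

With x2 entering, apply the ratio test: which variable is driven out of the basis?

s1

Column x2 entries and ratios — s1: 5/2 = 5/2; s2: 28/2 = 14.
Smallest ratio is 5/2 in the row of s1, so s1 leaves.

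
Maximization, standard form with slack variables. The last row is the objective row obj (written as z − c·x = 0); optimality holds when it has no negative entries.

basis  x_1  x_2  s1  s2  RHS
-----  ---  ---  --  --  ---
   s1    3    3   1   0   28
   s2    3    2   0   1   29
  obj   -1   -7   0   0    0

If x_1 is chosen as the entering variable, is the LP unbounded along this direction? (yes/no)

Column x_1 has positive entries in row(s) 1, 2, so the ratio test bounds it — not unbounded.

no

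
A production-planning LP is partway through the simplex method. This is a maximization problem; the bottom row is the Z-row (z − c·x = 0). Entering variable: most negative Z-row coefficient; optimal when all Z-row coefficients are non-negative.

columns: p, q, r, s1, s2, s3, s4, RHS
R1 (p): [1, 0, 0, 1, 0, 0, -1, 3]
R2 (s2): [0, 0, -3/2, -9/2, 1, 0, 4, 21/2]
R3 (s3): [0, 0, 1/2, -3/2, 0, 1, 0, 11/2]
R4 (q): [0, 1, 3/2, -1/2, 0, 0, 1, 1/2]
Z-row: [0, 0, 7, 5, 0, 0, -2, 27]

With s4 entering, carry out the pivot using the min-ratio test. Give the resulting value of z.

Ratio test on column s4 — row 1: entry -1 ≤ 0; row 2: (21/2)/4 = 21/8; row 3: entry 0 ≤ 0; row 4: (1/2)/1 = 1/2. Minimum is 1/2 at row 4 (q leaves); pivot element 1.
Pivot on row 4; the Z-row RHS becomes 27 − (-2)·(1/2) = 28.

28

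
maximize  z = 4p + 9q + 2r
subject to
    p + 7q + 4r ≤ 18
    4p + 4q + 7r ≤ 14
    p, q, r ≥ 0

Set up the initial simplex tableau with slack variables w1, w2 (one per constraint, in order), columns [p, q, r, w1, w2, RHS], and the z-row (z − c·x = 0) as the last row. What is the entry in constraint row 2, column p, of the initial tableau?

Constraint 2 has coefficient 4 on p.

4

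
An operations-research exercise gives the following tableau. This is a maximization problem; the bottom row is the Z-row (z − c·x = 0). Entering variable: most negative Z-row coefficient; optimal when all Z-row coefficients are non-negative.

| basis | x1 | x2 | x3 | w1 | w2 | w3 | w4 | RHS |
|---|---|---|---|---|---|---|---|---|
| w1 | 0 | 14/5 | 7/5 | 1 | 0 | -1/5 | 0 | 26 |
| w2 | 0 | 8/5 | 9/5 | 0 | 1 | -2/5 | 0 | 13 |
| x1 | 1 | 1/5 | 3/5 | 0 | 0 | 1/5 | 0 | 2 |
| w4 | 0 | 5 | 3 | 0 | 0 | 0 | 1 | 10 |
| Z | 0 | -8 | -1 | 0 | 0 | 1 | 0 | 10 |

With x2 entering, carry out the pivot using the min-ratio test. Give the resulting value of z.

26

Ratio test on column x2 — row 1: 26/(14/5) = 65/7; row 2: 13/(8/5) = 65/8; row 3: 2/(1/5) = 10; row 4: 10/5 = 2. Minimum is 2 at row 4 (w4 leaves); pivot element 5.
Pivot on row 4; the Z-row RHS becomes 10 − (-8)·2 = 26.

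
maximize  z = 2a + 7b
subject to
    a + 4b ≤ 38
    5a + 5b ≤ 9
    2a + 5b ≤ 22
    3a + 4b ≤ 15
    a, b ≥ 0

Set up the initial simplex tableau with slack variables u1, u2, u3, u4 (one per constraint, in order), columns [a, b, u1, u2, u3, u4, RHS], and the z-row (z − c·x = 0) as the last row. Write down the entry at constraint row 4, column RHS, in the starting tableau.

15

The RHS of constraint 4 is b_4 = 15.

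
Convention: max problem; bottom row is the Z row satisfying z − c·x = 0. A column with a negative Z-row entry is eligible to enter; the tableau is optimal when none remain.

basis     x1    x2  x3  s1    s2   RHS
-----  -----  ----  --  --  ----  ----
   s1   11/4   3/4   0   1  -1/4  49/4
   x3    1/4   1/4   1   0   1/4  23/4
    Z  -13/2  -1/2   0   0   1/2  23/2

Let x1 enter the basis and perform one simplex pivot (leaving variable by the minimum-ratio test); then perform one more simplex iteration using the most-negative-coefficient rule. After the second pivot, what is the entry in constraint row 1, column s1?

1/3

Ratio test on column x1 — row 1: (49/4)/(11/4) = 49/11; row 2: (23/4)/(1/4) = 23. Minimum is 49/11 at row 1 (s1 leaves); pivot element 11/4.
Divide row 1 by 11/4; eliminate column x1 from the other rows.
Second iteration: most negative Z-row entry is -1/11 in column s2, so s2 enters.
Ratio test on column s2 — row 1: entry -1/11 ≤ 0; row 2: (51/11)/(3/11) = 17. Minimum is 17 at row 2 (x3 leaves); pivot element 3/11.
Divide row 2 by 3/11; eliminate column s2 from the other rows.
After both pivots, the entry at constraint row 1, column s1 is 1/3.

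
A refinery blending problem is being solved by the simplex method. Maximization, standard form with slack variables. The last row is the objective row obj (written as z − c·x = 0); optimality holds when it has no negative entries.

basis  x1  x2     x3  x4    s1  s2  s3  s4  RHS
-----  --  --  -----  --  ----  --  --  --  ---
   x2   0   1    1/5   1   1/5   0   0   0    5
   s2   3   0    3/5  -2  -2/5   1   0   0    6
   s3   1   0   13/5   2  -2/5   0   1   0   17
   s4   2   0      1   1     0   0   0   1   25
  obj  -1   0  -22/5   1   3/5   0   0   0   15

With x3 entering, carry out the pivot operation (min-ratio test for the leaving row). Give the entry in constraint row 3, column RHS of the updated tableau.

85/13

Ratio test on column x3 — row 1: 5/(1/5) = 25; row 2: 6/(3/5) = 10; row 3: 17/(13/5) = 85/13; row 4: 25/1 = 25. Minimum is 85/13 at row 3 (s3 leaves); pivot element 13/5.
Divide row 3 by 13/5; eliminate column x3 from the other rows.
In the new row 3, the RHS entry is the old entry divided by the pivot: 17/(13/5) = 85/13.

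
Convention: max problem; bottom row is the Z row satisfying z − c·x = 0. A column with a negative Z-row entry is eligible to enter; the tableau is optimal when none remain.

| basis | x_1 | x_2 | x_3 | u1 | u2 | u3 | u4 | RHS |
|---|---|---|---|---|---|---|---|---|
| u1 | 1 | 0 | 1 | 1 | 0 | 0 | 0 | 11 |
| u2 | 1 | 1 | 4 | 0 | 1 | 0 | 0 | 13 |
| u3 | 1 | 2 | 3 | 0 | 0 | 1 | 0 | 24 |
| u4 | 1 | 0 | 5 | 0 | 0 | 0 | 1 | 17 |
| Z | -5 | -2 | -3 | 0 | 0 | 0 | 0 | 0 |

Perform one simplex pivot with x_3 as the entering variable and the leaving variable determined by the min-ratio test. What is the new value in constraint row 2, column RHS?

13/4

Ratio test on column x_3 — row 1: 11/1 = 11; row 2: 13/4 = 13/4; row 3: 24/3 = 8; row 4: 17/5 = 17/5. Minimum is 13/4 at row 2 (u2 leaves); pivot element 4.
Divide row 2 by 4; eliminate column x_3 from the other rows.
In the new row 2, the RHS entry is the old entry divided by the pivot: 13/4 = 13/4.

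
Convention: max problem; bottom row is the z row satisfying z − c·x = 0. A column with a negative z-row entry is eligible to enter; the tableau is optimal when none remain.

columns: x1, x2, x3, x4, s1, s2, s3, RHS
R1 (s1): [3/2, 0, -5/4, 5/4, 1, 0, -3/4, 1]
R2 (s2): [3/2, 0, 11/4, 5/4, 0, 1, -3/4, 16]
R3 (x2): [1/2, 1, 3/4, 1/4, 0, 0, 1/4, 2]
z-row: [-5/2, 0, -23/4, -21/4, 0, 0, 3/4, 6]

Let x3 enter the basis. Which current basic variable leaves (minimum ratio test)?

x2

Column x3 entries and ratios — s1: -5/4 ≤ 0, skip; s2: 16/(11/4) = 64/11; x2: 2/(3/4) = 8/3.
Smallest ratio is 8/3 in the row of x2, so x2 leaves.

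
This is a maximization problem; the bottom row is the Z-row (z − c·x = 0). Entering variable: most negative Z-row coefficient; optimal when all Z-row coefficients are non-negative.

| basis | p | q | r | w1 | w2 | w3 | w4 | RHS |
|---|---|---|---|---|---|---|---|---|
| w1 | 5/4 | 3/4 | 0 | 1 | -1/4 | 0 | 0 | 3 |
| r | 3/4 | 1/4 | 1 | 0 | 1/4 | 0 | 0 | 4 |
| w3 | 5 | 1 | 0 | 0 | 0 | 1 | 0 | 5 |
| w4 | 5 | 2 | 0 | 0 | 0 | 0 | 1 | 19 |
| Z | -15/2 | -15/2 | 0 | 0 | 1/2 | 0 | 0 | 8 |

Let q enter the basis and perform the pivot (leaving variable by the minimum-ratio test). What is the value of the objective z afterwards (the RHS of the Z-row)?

Ratio test on column q — row 1: 3/(3/4) = 4; row 2: 4/(1/4) = 16; row 3: 5/1 = 5; row 4: 19/2 = 19/2. Minimum is 4 at row 1 (w1 leaves); pivot element 3/4.
Pivot on row 1; the Z-row RHS becomes 8 − (-15/2)·4 = 38.

38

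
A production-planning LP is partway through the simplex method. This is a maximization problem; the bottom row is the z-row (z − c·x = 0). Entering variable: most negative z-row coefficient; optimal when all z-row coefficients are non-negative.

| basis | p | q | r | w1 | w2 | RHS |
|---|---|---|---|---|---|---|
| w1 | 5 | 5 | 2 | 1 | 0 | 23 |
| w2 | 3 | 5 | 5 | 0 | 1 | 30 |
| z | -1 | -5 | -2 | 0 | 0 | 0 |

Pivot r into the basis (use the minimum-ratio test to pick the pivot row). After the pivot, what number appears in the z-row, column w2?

2/5

Ratio test on column r — row 1: 23/2 = 23/2; row 2: 30/5 = 6. Minimum is 6 at row 2 (w2 leaves); pivot element 5.
Divide row 2 by 5; eliminate column r from the other rows.
z-row update in column w2: 0 − (-2)·(1/5) = 2/5.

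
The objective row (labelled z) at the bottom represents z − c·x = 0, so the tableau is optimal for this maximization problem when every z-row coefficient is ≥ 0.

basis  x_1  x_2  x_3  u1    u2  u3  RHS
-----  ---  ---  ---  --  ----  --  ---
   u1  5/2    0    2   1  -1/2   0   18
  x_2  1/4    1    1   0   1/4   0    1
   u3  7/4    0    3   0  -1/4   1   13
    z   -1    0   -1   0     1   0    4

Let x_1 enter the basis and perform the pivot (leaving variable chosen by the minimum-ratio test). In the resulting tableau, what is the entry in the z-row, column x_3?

Ratio test on column x_1 — row 1: 18/(5/2) = 36/5; row 2: 1/(1/4) = 4; row 3: 13/(7/4) = 52/7. Minimum is 4 at row 2 (x_2 leaves); pivot element 1/4.
Divide row 2 by 1/4; eliminate column x_1 from the other rows.
z-row update in column x_3: -1 − (-1)·4 = 3.

3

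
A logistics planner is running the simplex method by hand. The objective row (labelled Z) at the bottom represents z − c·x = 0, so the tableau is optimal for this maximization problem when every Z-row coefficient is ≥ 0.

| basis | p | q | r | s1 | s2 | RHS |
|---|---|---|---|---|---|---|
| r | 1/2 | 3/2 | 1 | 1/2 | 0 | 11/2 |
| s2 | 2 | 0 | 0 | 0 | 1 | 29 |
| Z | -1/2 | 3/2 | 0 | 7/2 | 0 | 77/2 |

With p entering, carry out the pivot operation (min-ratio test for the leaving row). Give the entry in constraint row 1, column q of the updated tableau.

3

Ratio test on column p — row 1: (11/2)/(1/2) = 11; row 2: 29/2 = 29/2. Minimum is 11 at row 1 (r leaves); pivot element 1/2.
Divide row 1 by 1/2; eliminate column p from the other rows.
In the new row 1, the q entry is the old entry divided by the pivot: (3/2)/(1/2) = 3.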